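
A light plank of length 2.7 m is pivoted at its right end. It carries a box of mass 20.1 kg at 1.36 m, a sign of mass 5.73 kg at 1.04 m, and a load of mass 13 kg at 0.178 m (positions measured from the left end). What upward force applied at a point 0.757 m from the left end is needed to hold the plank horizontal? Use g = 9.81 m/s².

Sum moments about the right end (the unknown pivot reaction has zero arm there).
Box: 20.1 × 9.81 = 197.2 N down at 1.36 m → arm 1.34 m, τ = 197.2 × 1.34 = 264.2 N·m counterclockwise.
Sign: 5.73 × 9.81 = 56.21 N down at 1.04 m → arm 1.66 m, τ = 56.21 × 1.66 = 93.31 N·m counterclockwise.
Load: 13 × 9.81 = 127.5 N down at 0.178 m → arm 2.522 m, τ = 127.5 × 2.522 = 321.6 N·m counterclockwise.
Net moment of the loads = 679.1 N·m counterclockwise.
The upward force F acts at a point 0.757 m from the left end, arm 1.943 m, giving F × 1.943 clockwise.
Balancing moments: F × 1.943 = 679.1, giving F = 679.1 / 1.943 = 350 N.

F ≈ 350 N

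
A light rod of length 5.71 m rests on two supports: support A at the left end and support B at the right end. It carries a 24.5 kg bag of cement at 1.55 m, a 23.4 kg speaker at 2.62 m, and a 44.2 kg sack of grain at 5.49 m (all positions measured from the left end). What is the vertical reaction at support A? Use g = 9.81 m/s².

R_A ≈ 316 N

Sum moments about support B (its reaction then has zero moment arm).
Bag of cement: 24.5 × 9.81 = 240.3 N down at 1.55 m → arm 4.16 m, τ = 240.3 × 4.16 = 999.6 N·m counterclockwise.
Speaker: 23.4 × 9.81 = 229.6 N down at 2.62 m → arm 3.09 m, τ = 229.6 × 3.09 = 709.5 N·m counterclockwise.
Sack of grain: 44.2 × 9.81 = 433.6 N down at 5.49 m → arm 0.22 m, τ = 433.6 × 0.22 = 95.39 N·m counterclockwise.
Net load moment about support B = 1804 N·m counterclockwise.
Reaction R at support A is upward at 0 m, arm 5.71 m → moment R × 5.71 clockwise.
Setting net torque to zero: R × 5.71 = 1804 → R = 316 N.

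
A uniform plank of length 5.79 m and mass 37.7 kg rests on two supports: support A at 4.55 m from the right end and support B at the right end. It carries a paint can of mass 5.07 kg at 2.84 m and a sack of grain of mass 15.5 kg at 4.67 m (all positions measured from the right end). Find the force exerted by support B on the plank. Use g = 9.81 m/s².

R_B ≈ 149 N

Choose support A as the axis so its reaction then has zero moment arm.
Beam weight: 37.7 × 9.81 = 369.8 N down at 2.895 m → arm 1.655 m, τ = 369.8 × 1.655 = 612 N·m clockwise.
Paint can: 5.07 × 9.81 = 49.74 N down at 2.84 m → arm 1.71 m, τ = 49.74 × 1.71 = 85.06 N·m clockwise.
Sack of grain: 15.5 × 9.81 = 152.1 N down at 4.67 m → arm 0.12 m, τ = 152.1 × 0.12 = 18.25 N·m counterclockwise.
Net load moment about support A = 678.8 N·m clockwise.
Reaction R at support B is upward at 0 m, arm 4.55 m → moment R × 4.55 counterclockwise.
Στ = 0 ⇒ R × 4.55 = 678.8 ⇒ R = 149 N.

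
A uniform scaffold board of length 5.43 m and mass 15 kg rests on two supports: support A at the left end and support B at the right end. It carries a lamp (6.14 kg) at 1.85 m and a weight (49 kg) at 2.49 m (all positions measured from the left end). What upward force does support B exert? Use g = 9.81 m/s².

R_B ≈ 315 N

Choose support A as the axis so its reaction then has zero moment arm.
Beam weight: 15 × 9.81 = 147.2 N down at 2.715 m → arm 2.715 m, τ = 147.2 × 2.715 = 399.6 N·m clockwise.
Lamp: 6.14 × 9.81 = 60.23 N down at 1.85 m → arm 1.85 m, τ = 60.23 × 1.85 = 111.4 N·m clockwise.
Weight: 49 × 9.81 = 480.7 N down at 2.49 m → arm 2.49 m, τ = 480.7 × 2.49 = 1197 N·m clockwise.
Net load moment about support A = 1708 N·m clockwise.
Reaction R at support B is upward at 5.43 m, arm 5.43 m → moment R × 5.43 counterclockwise.
Setting net torque to zero: R × 5.43 = 1708 → R = 315 N.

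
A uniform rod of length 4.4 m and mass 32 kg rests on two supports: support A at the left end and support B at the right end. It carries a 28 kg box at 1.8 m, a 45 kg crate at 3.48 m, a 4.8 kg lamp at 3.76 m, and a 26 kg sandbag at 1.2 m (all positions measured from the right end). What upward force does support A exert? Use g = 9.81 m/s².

R_A ≈ 728 N

Taking torques about support B:
Beam weight: 32 × 9.81 = 313.9 N down at 2.2 m → arm 2.2 m, τ = 313.9 × 2.2 = 690.6 N·m counterclockwise.
Box: 28 × 9.81 = 274.7 N down at 1.8 m → arm 1.8 m, τ = 274.7 × 1.8 = 494.5 N·m counterclockwise.
Crate: 45 × 9.81 = 441.5 N down at 3.48 m → arm 3.48 m, τ = 441.5 × 3.48 = 1536 N·m counterclockwise.
Lamp: 4.8 × 9.81 = 47.09 N down at 3.76 m → arm 3.76 m, τ = 47.09 × 3.76 = 177.1 N·m counterclockwise.
Sandbag: 26 × 9.81 = 255.1 N down at 1.2 m → arm 1.2 m, τ = 255.1 × 1.2 = 306.1 N·m counterclockwise.
Net load moment about support B = 3204 N·m counterclockwise.
Reaction R at support A is upward at 4.4 m, arm 4.4 m → moment R × 4.4 clockwise.
Στ = 0 ⇒ R × 4.4 = 3204 ⇒ R = 728 N.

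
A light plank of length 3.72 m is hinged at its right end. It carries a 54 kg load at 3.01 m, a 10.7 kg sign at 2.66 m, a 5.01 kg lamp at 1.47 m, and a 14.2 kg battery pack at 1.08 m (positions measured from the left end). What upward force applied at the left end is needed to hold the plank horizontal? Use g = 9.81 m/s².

F ≈ 260 N

Sum moments about the right end (the unknown pivot reaction has zero arm there).
Load: 54 × 9.81 = 529.7 N down at 3.01 m → arm 0.71 m, τ = 529.7 × 0.71 = 376.1 N·m counterclockwise.
Sign: 10.7 × 9.81 = 105 N down at 2.66 m → arm 1.06 m, τ = 105 × 1.06 = 111.3 N·m counterclockwise.
Lamp: 5.01 × 9.81 = 49.15 N down at 1.47 m → arm 2.25 m, τ = 49.15 × 2.25 = 110.6 N·m counterclockwise.
Battery pack: 14.2 × 9.81 = 139.3 N down at 1.08 m → arm 2.64 m, τ = 139.3 × 2.64 = 367.8 N·m counterclockwise.
Net moment of the loads = 965.8 N·m counterclockwise.
The upward force F acts at the left end, arm 3.72 m, giving F × 3.72 clockwise.
Setting net torque to zero: F × 3.72 = 965.8 → F = 965.8 / 3.72 = 260 N.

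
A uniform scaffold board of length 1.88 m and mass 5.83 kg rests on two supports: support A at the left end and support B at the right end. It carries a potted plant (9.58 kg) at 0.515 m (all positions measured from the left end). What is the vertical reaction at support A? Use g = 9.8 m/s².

Sum moments about support B (its reaction then has zero moment arm).
Beam weight: 5.83 × 9.8 = 57.13 N down at 0.94 m → arm 0.94 m, τ = 57.13 × 0.94 = 53.7 N·m counterclockwise.
Potted plant: 9.58 × 9.8 = 93.88 N down at 0.515 m → arm 1.365 m, τ = 93.88 × 1.365 = 128.1 N·m counterclockwise.
Net load moment about support B = 181.8 N·m counterclockwise.
Reaction R at support A is upward at 0 m, arm 1.88 m → moment R × 1.88 clockwise.
Setting net torque to zero: R × 1.88 = 181.8 → R = 96.7 N.

R_A ≈ 96.7 N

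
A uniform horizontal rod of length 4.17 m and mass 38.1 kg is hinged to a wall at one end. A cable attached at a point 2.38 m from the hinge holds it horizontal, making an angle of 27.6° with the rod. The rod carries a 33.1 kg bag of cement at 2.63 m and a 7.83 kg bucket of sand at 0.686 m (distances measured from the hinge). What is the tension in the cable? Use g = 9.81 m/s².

T ≈ 1530 N

Sum moments about the hinge (the unknown hinge reaction has zero arm there).
Beam weight: 38.1 × 9.81 = 373.8 N down at 2.085 m → arm 2.085 m, τ = 373.8 × 2.085 = 779.4 N·m clockwise.
Bag of cement: 33.1 × 9.81 = 324.7 N down at 2.63 m → arm 2.63 m, τ = 324.7 × 2.63 = 854 N·m clockwise.
Bucket of sand: 7.83 × 9.81 = 76.81 N down at 0.686 m → arm 0.686 m, τ = 76.81 × 0.686 = 52.69 N·m clockwise.
Total clockwise load moment = 1686 N·m.
The cable tension T acts at 2.38 m; only its component perpendicular to the rod, T sinθ, produces torque. sin 27.6° = 0.4633.
Balancing moments: T × 2.38 × 0.4633 = 1686, giving T = 1686 / 1.103 = 1530 N.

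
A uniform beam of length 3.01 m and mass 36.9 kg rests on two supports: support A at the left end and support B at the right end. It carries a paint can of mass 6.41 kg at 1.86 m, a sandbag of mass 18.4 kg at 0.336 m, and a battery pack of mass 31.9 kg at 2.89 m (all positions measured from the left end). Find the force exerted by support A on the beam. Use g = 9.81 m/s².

Taking torques about support B:
Beam weight: 36.9 × 9.81 = 362 N down at 1.505 m → arm 1.505 m, τ = 362 × 1.505 = 544.8 N·m counterclockwise.
Paint can: 6.41 × 9.81 = 62.88 N down at 1.86 m → arm 1.15 m, τ = 62.88 × 1.15 = 72.31 N·m counterclockwise.
Sandbag: 18.4 × 9.81 = 180.5 N down at 0.336 m → arm 2.674 m, τ = 180.5 × 2.674 = 482.7 N·m counterclockwise.
Battery pack: 31.9 × 9.81 = 312.9 N down at 2.89 m → arm 0.12 m, τ = 312.9 × 0.12 = 37.55 N·m counterclockwise.
Net load moment about support B = 1137 N·m counterclockwise.
Reaction R at support A is upward at 0 m, arm 3.01 m → moment R × 3.01 clockwise.
For rotational equilibrium, R × 3.01 = 1137, so R = 378 N.

R_A ≈ 378 N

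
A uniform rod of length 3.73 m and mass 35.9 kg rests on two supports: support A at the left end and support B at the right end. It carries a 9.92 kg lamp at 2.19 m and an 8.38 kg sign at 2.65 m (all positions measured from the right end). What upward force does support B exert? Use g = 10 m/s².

R_B ≈ 245 N

About support A:
Beam weight: 35.9 × 10 = 359 N down at 1.865 m → arm 1.865 m, τ = 359 × 1.865 = 669.5 N·m clockwise.
Lamp: 9.92 × 10 = 99.2 N down at 2.19 m → arm 1.54 m, τ = 99.2 × 1.54 = 152.8 N·m clockwise.
Sign: 8.38 × 10 = 83.8 N down at 2.65 m → arm 1.08 m, τ = 83.8 × 1.08 = 90.5 N·m clockwise.
Net load moment about support A = 912.8 N·m clockwise.
Reaction R at support B is upward at 0 m, arm 3.73 m → moment R × 3.73 counterclockwise.
Balancing moments: R × 3.73 = 912.8, giving R = 245 N.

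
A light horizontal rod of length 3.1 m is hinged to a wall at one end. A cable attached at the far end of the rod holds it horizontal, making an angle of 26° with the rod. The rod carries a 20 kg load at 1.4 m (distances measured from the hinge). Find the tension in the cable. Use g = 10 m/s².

T ≈ 206 N

Taking torques about the hinge:
Load: 20 × 10 = 200 N down at 1.4 m → arm 1.4 m, τ = 200 × 1.4 = 280 N·m clockwise.
Total clockwise load moment = 280 N·m.
The cable tension T acts at 3.1 m; only its component perpendicular to the rod, T sinθ, produces torque. sin 26° = 0.4384.
For rotational equilibrium, T × 3.1 × 0.4384 = 280, so T = 280 / 1.359 = 206 N.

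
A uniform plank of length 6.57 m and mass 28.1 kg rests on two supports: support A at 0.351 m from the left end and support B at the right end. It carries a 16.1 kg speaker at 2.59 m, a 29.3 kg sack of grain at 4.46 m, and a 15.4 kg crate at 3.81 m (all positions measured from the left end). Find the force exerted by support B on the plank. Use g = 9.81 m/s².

Taking torques about support A:
Beam weight: 28.1 × 9.81 = 275.7 N down at 3.285 m → arm 2.934 m, τ = 275.7 × 2.934 = 808.9 N·m clockwise.
Speaker: 16.1 × 9.81 = 157.9 N down at 2.59 m → arm 2.239 m, τ = 157.9 × 2.239 = 353.5 N·m clockwise.
Sack of grain: 29.3 × 9.81 = 287.4 N down at 4.46 m → arm 4.109 m, τ = 287.4 × 4.109 = 1181 N·m clockwise.
Crate: 15.4 × 9.81 = 151.1 N down at 3.81 m → arm 3.459 m, τ = 151.1 × 3.459 = 522.7 N·m clockwise.
Net load moment about support A = 2866 N·m clockwise.
Reaction R at support B is upward at 6.57 m, arm 6.219 m → moment R × 6.219 counterclockwise.
Balancing moments: R × 6.219 = 2866, giving R = 461 N.

R_B ≈ 461 N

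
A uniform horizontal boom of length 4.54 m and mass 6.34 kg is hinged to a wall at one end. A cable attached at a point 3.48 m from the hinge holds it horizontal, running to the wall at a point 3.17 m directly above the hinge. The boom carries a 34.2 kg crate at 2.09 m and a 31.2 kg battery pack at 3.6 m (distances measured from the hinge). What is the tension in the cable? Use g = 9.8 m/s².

T ≈ 829 N

Taking torques about the hinge:
Beam weight: 6.34 × 9.8 = 62.13 N down at 2.27 m → arm 2.27 m, τ = 62.13 × 2.27 = 141 N·m clockwise.
Crate: 34.2 × 9.8 = 335.2 N down at 2.09 m → arm 2.09 m, τ = 335.2 × 2.09 = 700.6 N·m clockwise.
Battery pack: 31.2 × 9.8 = 305.8 N down at 3.6 m → arm 3.6 m, τ = 305.8 × 3.6 = 1101 N·m clockwise.
Total clockwise load moment = 1943 N·m.
The cable tension T acts at 3.48 m; only its component perpendicular to the boom, T sinθ, produces torque. sinθ = h/√(h²+d²) = 3.17/√(3.17²+3.48²) = 0.6734.
Balancing moments: T × 3.48 × 0.6734 = 1943, giving T = 1943 / 2.343 = 829 N.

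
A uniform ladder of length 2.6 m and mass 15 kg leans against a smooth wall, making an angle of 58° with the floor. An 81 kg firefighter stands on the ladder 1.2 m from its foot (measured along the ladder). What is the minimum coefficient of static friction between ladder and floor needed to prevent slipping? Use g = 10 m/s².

μ_min ≈ 0.292

About the foot of the ladder:
Ladder weight 15×10 = 150 N acts at 1.3 m along the ladder; its horizontal arm is 1.3·cos58° = 0.6889 m → τ = 103.3 N·m clockwise.
Firefighter: 81×10 = 810 N at 1.2 m → arm 0.6359 m → τ = 515.1 N·m clockwise.
Wall normal N acts horizontally at the top; its moment arm is the height L sinθ = 2.6·sin58° = 2.205 m, counterclockwise.
For rotational equilibrium, N × 2.205 = 618.4, so N = 280.5 N.
ΣFx = 0 ⇒ f = N_wall = 280.5 N. ΣFy = 0 ⇒ N_floor = 960 N.
μ_min = f / N_floor = 280.5 / 960 = 0.292.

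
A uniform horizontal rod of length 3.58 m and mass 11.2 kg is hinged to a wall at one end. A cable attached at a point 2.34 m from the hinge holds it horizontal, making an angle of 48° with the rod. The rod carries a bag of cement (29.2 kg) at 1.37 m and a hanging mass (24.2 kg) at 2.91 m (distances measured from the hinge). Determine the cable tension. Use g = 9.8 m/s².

Choose the hinge as the axis so the unknown hinge reaction has zero arm there.
Beam weight: 11.2 × 9.8 = 109.8 N down at 1.79 m → arm 1.79 m, τ = 109.8 × 1.79 = 196.5 N·m clockwise.
Bag of cement: 29.2 × 9.8 = 286.2 N down at 1.37 m → arm 1.37 m, τ = 286.2 × 1.37 = 392.1 N·m clockwise.
Hanging mass: 24.2 × 9.8 = 237.2 N down at 2.91 m → arm 2.91 m, τ = 237.2 × 2.91 = 690.3 N·m clockwise.
Total clockwise load moment = 1279 N·m.
The cable tension T acts at 2.34 m; only its component perpendicular to the rod, T sinθ, produces torque. sin 48° = 0.7431.
Balancing moments: T × 2.34 × 0.7431 = 1279, giving T = 1279 / 1.739 = 735 N.

T ≈ 735 N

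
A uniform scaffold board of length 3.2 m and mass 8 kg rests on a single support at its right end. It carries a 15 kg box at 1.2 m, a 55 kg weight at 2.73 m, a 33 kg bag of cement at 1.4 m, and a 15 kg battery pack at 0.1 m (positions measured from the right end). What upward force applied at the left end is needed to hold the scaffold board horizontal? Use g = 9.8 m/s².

F ≈ 700 N

Choose the right end as the axis so the unknown pivot reaction has zero arm there.
Beam weight: 8 × 9.8 = 78.4 N down at 1.6 m → arm 1.6 m, τ = 78.4 × 1.6 = 125.4 N·m counterclockwise.
Box: 15 × 9.8 = 147 N down at 1.2 m → arm 1.2 m, τ = 147 × 1.2 = 176.4 N·m counterclockwise.
Weight: 55 × 9.8 = 539 N down at 2.73 m → arm 2.73 m, τ = 539 × 2.73 = 1471 N·m counterclockwise.
Bag of cement: 33 × 9.8 = 323.4 N down at 1.4 m → arm 1.4 m, τ = 323.4 × 1.4 = 452.8 N·m counterclockwise.
Battery pack: 15 × 9.8 = 147 N down at 0.1 m → arm 0.1 m, τ = 147 × 0.1 = 14.7 N·m counterclockwise.
Net moment of the loads = 2240 N·m counterclockwise.
The upward force F acts at the left end, arm 3.2 m, giving F × 3.2 clockwise.
Στ = 0 ⇒ F × 3.2 = 2240 ⇒ F = 2240 / 3.2 = 700 N.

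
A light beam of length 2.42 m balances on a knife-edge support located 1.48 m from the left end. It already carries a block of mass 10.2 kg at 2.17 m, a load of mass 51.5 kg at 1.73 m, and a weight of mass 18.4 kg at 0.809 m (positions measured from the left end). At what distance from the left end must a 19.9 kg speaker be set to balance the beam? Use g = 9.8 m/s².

Taking torques about the knife-edge support (at 1.48 m from the left end):
Block: 10.2 × 9.8 = 99.96 N down at 2.17 m → arm 0.69 m, τ = 99.96 × 0.69 = 68.97 N·m clockwise.
Load: 51.5 × 9.8 = 504.7 N down at 1.73 m → arm 0.25 m, τ = 504.7 × 0.25 = 126.2 N·m clockwise.
Weight: 18.4 × 9.8 = 180.3 N down at 0.809 m → arm 0.671 m, τ = 180.3 × 0.671 = 121 N·m counterclockwise.
Net moment of existing loads = 74.17 N·m clockwise.
The speaker weighs 19.9 × 9.8 = 195 N and must supply an equal counterclockwise moment, so its lever arm about the knife-edge support is 74.17 / 195 = 0.38 m.
That puts it at 1.48 − 0.38 = 1.1 m from the left end.

x ≈ 1.1 m from the left end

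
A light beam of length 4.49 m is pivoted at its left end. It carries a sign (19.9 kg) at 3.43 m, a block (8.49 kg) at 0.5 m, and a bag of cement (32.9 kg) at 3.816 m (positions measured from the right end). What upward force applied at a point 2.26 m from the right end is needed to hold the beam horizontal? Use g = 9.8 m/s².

Take moments about the left end.
Sign: 19.9 × 9.8 = 195 N down at 3.43 m → arm 1.06 m, τ = 195 × 1.06 = 206.7 N·m clockwise.
Block: 8.49 × 9.8 = 83.2 N down at 0.5 m → arm 3.99 m, τ = 83.2 × 3.99 = 332 N·m clockwise.
Bag of cement: 32.9 × 9.8 = 322.4 N down at 3.816 m → arm 0.674 m, τ = 322.4 × 0.674 = 217.3 N·m clockwise.
Net moment of the loads = 756 N·m clockwise.
The upward force F acts at a point 2.26 m from the right end, arm 2.23 m, giving F × 2.23 counterclockwise.
For rotational equilibrium, F × 2.23 = 756, so F = 756 / 2.23 = 339 N.

F ≈ 339 N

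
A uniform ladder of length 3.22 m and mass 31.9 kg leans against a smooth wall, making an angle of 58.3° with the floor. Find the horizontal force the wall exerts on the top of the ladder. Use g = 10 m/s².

About the foot of the ladder:
Ladder weight 31.9×10 = 319 N acts at 1.61 m along the ladder; its horizontal arm is 1.61·cos58.3° = 0.846 m → τ = 269.9 N·m clockwise.
Wall normal N acts horizontally at the top; its moment arm is the height L sinθ = 3.22·sin58.3° = 2.74 m, counterclockwise.
Στ = 0 ⇒ N × 2.74 = 269.9 ⇒ N = 98.5 N.

N_wall ≈ 98.5 N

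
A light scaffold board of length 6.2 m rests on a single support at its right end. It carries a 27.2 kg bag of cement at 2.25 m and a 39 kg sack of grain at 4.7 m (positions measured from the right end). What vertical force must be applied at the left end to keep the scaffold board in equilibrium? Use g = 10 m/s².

Taking torques about the right end:
Bag of cement: 27.2 × 10 = 272 N down at 2.25 m → arm 2.25 m, τ = 272 × 2.25 = 612 N·m counterclockwise.
Sack of grain: 39 × 10 = 390 N down at 4.7 m → arm 4.7 m, τ = 390 × 4.7 = 1833 N·m counterclockwise.
Net moment of the loads = 2445 N·m counterclockwise.
The upward force F acts at the left end, arm 6.2 m, giving F × 6.2 clockwise.
Balancing moments: F × 6.2 = 2445, giving F = 2445 / 6.2 = 394 N.

F ≈ 394 N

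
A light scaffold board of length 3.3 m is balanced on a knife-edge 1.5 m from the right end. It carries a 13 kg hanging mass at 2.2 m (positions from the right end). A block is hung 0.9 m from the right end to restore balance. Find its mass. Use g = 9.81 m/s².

m ≈ 15.2 kg

Sum moments about the knife-edge (at 1.5 m from the right end) (the support reaction has zero arm there).
Hanging mass: 13 × 9.81 = 127.5 N down at 2.2 m → arm 0.7 m, τ = 127.5 × 0.7 = 89.25 N·m counterclockwise.
Net moment of known loads = 89.25 N·m counterclockwise.
An unknown mass m at 0.9 m has arm 0.6 m; its moment is m·g·0.6 clockwise.
Στ = 0 ⇒ m × 9.81 × 0.6 = 89.25 ⇒ m = 89.25 / (9.81 × 0.6) = 15.2 kg.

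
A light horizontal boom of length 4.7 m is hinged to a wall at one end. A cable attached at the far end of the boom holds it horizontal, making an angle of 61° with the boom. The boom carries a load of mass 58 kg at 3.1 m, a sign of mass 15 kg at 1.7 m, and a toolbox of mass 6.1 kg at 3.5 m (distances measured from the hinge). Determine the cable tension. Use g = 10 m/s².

Sum moments about the hinge (the unknown hinge reaction has zero arm there).
Load: 58 × 10 = 580 N down at 3.1 m → arm 3.1 m, τ = 580 × 3.1 = 1798 N·m clockwise.
Sign: 15 × 10 = 150 N down at 1.7 m → arm 1.7 m, τ = 150 × 1.7 = 255 N·m clockwise.
Toolbox: 6.1 × 10 = 61 N down at 3.5 m → arm 3.5 m, τ = 61 × 3.5 = 213.5 N·m clockwise.
Total clockwise load moment = 2266 N·m.
The cable tension T acts at 4.7 m; only its component perpendicular to the boom, T sinθ, produces torque. sin 61° = 0.8746.
Balancing moments: T × 4.7 × 0.8746 = 2266, giving T = 2266 / 4.111 = 551 N.

T ≈ 551 N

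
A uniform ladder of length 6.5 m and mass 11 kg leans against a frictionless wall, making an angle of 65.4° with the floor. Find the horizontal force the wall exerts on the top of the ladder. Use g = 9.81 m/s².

Choose the foot of the ladder as the axis so the floor normal and friction both act there and drop out.
Ladder weight 11×9.81 = 107.9 N acts at 3.25 m along the ladder; its horizontal arm is 3.25·cos65.4° = 1.353 m → τ = 146 N·m clockwise.
Wall normal N acts horizontally at the top; its moment arm is the height L sinθ = 6.5·sin65.4° = 5.91 m, counterclockwise.
Setting net torque to zero: N × 5.91 = 146 → N = 24.7 N.

N_wall ≈ 24.7 N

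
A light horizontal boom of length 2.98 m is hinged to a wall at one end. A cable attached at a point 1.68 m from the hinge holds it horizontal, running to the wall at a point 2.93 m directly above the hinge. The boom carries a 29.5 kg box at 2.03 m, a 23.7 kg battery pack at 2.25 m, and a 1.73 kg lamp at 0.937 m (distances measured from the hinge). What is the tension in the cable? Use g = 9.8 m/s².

T ≈ 772 N

Sum moments about the hinge (the unknown hinge reaction has zero arm there).
Box: 29.5 × 9.8 = 289.1 N down at 2.03 m → arm 2.03 m, τ = 289.1 × 2.03 = 586.9 N·m clockwise.
Battery pack: 23.7 × 9.8 = 232.3 N down at 2.25 m → arm 2.25 m, τ = 232.3 × 2.25 = 522.7 N·m clockwise.
Lamp: 1.73 × 9.8 = 16.95 N down at 0.937 m → arm 0.937 m, τ = 16.95 × 0.937 = 15.88 N·m clockwise.
Total clockwise load moment = 1125 N·m.
The cable tension T acts at 1.68 m; only its component perpendicular to the boom, T sinθ, produces torque. sinθ = h/√(h²+d²) = 2.93/√(2.93²+1.68²) = 0.8675.
Setting net torque to zero: T × 1.68 × 0.8675 = 1125 → T = 1125 / 1.457 = 772 N.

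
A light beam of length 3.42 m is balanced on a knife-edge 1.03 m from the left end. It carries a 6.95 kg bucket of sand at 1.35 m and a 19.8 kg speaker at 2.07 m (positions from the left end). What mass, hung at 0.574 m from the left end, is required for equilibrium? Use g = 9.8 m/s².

About the knife-edge (at 1.03 m from the left end):
Bucket of sand: 6.95 × 9.8 = 68.11 N down at 1.35 m → arm 0.32 m, τ = 68.11 × 0.32 = 21.8 N·m clockwise.
Speaker: 19.8 × 9.8 = 194 N down at 2.07 m → arm 1.04 m, τ = 194 × 1.04 = 201.8 N·m clockwise.
Net moment of known loads = 223.6 N·m clockwise.
An unknown mass m at 0.574 m has arm 0.456 m; its moment is m·g·0.456 counterclockwise.
Στ = 0 ⇒ m × 9.8 × 0.456 = 223.6 ⇒ m = 223.6 / (9.8 × 0.456) = 50 kg.

m ≈ 50 kg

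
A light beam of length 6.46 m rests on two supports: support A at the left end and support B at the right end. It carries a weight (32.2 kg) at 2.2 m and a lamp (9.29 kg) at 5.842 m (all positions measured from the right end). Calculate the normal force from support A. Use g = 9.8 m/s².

R_A ≈ 190 N

Take moments about support B.
Weight: 32.2 × 9.8 = 315.6 N down at 2.2 m → arm 2.2 m, τ = 315.6 × 2.2 = 694.3 N·m counterclockwise.
Lamp: 9.29 × 9.8 = 91.04 N down at 5.842 m → arm 5.842 m, τ = 91.04 × 5.842 = 531.9 N·m counterclockwise.
Net load moment about support B = 1226 N·m counterclockwise.
Reaction R at support A is upward at 6.46 m, arm 6.46 m → moment R × 6.46 clockwise.
Στ = 0 ⇒ R × 6.46 = 1226 ⇒ R = 190 N.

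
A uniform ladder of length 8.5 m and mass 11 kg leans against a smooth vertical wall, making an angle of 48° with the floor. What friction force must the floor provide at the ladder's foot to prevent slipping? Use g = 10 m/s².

f ≈ 49.5 N

Taking torques about the foot of the ladder:
Ladder weight 11×10 = 110 N acts at 4.25 m along the ladder; its horizontal arm is 4.25·cos48° = 2.844 m → τ = 312.8 N·m clockwise.
Wall normal N acts horizontally at the top; its moment arm is the height L sinθ = 8.5·sin48° = 6.317 m, counterclockwise.
Στ = 0 ⇒ N × 6.317 = 312.8 ⇒ N = 49.5 N.
ΣFx = 0: friction at the foot balances the wall's push, so f = N_wall = 49.5 N.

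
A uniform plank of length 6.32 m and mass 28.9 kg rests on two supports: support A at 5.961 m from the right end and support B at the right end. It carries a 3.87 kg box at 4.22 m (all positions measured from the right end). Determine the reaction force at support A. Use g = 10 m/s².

R_A ≈ 181 N

Take moments about support B.
Beam weight: 28.9 × 10 = 289 N down at 3.16 m → arm 3.16 m, τ = 289 × 3.16 = 913.2 N·m counterclockwise.
Box: 3.87 × 10 = 38.7 N down at 4.22 m → arm 4.22 m, τ = 38.7 × 4.22 = 163.3 N·m counterclockwise.
Net load moment about support B = 1076 N·m counterclockwise.
Reaction R at support A is upward at 5.961 m, arm 5.961 m → moment R × 5.961 clockwise.
Balancing moments: R × 5.961 = 1076, giving R = 181 N.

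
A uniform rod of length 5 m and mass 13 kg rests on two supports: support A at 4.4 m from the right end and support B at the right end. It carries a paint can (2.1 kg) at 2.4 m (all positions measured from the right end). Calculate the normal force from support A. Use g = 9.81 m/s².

R_A ≈ 83.7 N

Sum moments about support B (its reaction then has zero moment arm).
Beam weight: 13 × 9.81 = 127.5 N down at 2.5 m → arm 2.5 m, τ = 127.5 × 2.5 = 318.8 N·m counterclockwise.
Paint can: 2.1 × 9.81 = 20.6 N down at 2.4 m → arm 2.4 m, τ = 20.6 × 2.4 = 49.44 N·m counterclockwise.
Net load moment about support B = 368.2 N·m counterclockwise.
Reaction R at support A is upward at 4.4 m, arm 4.4 m → moment R × 4.4 clockwise.
Setting net torque to zero: R × 4.4 = 368.2 → R = 83.7 N.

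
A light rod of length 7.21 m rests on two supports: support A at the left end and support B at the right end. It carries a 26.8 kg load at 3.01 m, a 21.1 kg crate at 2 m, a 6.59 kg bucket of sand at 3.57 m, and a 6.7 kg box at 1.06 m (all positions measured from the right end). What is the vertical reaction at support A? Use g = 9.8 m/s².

Sum moments about support B (its reaction then has zero moment arm).
Load: 26.8 × 9.8 = 262.6 N down at 3.01 m → arm 3.01 m, τ = 262.6 × 3.01 = 790.4 N·m counterclockwise.
Crate: 21.1 × 9.8 = 206.8 N down at 2 m → arm 2 m, τ = 206.8 × 2 = 413.6 N·m counterclockwise.
Bucket of sand: 6.59 × 9.8 = 64.58 N down at 3.57 m → arm 3.57 m, τ = 64.58 × 3.57 = 230.6 N·m counterclockwise.
Box: 6.7 × 9.8 = 65.66 N down at 1.06 m → arm 1.06 m, τ = 65.66 × 1.06 = 69.6 N·m counterclockwise.
Net load moment about support B = 1504 N·m counterclockwise.
Reaction R at support A is upward at 7.21 m, arm 7.21 m → moment R × 7.21 clockwise.
Balancing moments: R × 7.21 = 1504, giving R = 209 N.

R_A ≈ 209 N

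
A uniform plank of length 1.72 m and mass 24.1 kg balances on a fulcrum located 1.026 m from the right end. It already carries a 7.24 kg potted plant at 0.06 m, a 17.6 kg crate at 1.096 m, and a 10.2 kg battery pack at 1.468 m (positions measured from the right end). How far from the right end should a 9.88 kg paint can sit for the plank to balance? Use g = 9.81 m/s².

About the fulcrum (at 1.026 m from the right end):
Beam weight: 24.1 × 9.81 = 236.4 N down at 0.86 m → arm 0.166 m, τ = 236.4 × 0.166 = 39.24 N·m clockwise.
Potted plant: 7.24 × 9.81 = 71.02 N down at 0.06 m → arm 0.966 m, τ = 71.02 × 0.966 = 68.61 N·m clockwise.
Crate: 17.6 × 9.81 = 172.7 N down at 1.096 m → arm 0.07 m, τ = 172.7 × 0.07 = 12.09 N·m counterclockwise.
Battery pack: 10.2 × 9.81 = 100.1 N down at 1.468 m → arm 0.442 m, τ = 100.1 × 0.442 = 44.24 N·m counterclockwise.
Net moment of existing loads = 51.52 N·m clockwise.
The paint can weighs 9.88 × 9.81 = 96.92 N and must supply an equal counterclockwise moment, so its lever arm about the fulcrum is 51.52 / 96.92 = 0.532 m.
That puts it at 1.026 + 0.532 = 1.56 m from the right end.

x ≈ 1.56 m from the right end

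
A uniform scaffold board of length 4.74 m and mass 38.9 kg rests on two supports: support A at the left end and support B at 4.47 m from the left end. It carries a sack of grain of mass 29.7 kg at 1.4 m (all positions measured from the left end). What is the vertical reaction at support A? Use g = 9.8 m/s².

R_A ≈ 379 N

Choose support B as the axis so its reaction then has zero moment arm.
Beam weight: 38.9 × 9.8 = 381.2 N down at 2.37 m → arm 2.1 m, τ = 381.2 × 2.1 = 800.5 N·m counterclockwise.
Sack of grain: 29.7 × 9.8 = 291.1 N down at 1.4 m → arm 3.07 m, τ = 291.1 × 3.07 = 893.7 N·m counterclockwise.
Net load moment about support B = 1694 N·m counterclockwise.
Reaction R at support A is upward at 0 m, arm 4.47 m → moment R × 4.47 clockwise.
Balancing moments: R × 4.47 = 1694, giving R = 379 N.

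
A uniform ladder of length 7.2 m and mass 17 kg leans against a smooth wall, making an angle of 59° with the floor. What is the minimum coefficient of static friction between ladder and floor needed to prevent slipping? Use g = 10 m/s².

μ_min ≈ 0.3

About the foot of the ladder:
Ladder weight 17×10 = 170 N acts at 3.6 m along the ladder; its horizontal arm is 3.6·cos59° = 1.854 m → τ = 315.2 N·m clockwise.
Wall normal N acts horizontally at the top; its moment arm is the height L sinθ = 7.2·sin59° = 6.172 m, counterclockwise.
Στ = 0 ⇒ N × 6.172 = 315.2 ⇒ N = 51.07 N.
ΣFx = 0 ⇒ f = N_wall = 51.07 N. ΣFy = 0 ⇒ N_floor = 170 N.
μ_min = f / N_floor = 51.07 / 170 = 0.3.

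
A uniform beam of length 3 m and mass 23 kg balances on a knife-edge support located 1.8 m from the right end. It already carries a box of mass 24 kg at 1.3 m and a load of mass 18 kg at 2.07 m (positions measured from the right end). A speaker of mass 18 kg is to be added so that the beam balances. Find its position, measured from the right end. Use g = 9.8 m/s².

x ≈ 2.58 m from the right end

Choose the knife-edge support (at 1.8 m from the right end) as the axis so the support reaction has zero arm there.
Beam weight: 23 × 9.8 = 225.4 N down at 1.5 m → arm 0.3 m, τ = 225.4 × 0.3 = 67.62 N·m clockwise.
Box: 24 × 9.8 = 235.2 N down at 1.3 m → arm 0.5 m, τ = 235.2 × 0.5 = 117.6 N·m clockwise.
Load: 18 × 9.8 = 176.4 N down at 2.07 m → arm 0.27 m, τ = 176.4 × 0.27 = 47.63 N·m counterclockwise.
Net moment of existing loads = 137.6 N·m clockwise.
The speaker weighs 18 × 9.8 = 176.4 N and must supply an equal counterclockwise moment, so its lever arm about the knife-edge support is 137.6 / 176.4 = 0.78 m.
That puts it at 1.8 + 0.78 = 2.58 m from the right end.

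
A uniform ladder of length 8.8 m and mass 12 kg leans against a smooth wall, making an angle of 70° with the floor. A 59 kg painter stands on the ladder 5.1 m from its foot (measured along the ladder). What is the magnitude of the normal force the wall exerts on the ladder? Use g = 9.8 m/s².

Take moments about the foot of the ladder.
Ladder weight 12×9.8 = 117.6 N acts at 4.4 m along the ladder; its horizontal arm is 4.4·cos70° = 1.505 m → τ = 177 N·m clockwise.
Painter: 59×9.8 = 578.2 N at 5.1 m → arm 1.744 m → τ = 1008 N·m clockwise.
Wall normal N acts horizontally at the top; its moment arm is the height L sinθ = 8.8·sin70° = 8.269 m, counterclockwise.
For rotational equilibrium, N × 8.269 = 1185, so N = 143 N.

N_wall ≈ 143 N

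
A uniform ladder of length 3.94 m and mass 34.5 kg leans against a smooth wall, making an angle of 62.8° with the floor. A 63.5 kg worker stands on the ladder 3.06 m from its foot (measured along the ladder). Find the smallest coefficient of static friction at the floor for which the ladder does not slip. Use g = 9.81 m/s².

μ_min ≈ 0.349

Taking torques about the foot of the ladder:
Ladder weight 34.5×9.81 = 338.4 N acts at 1.97 m along the ladder; its horizontal arm is 1.97·cos62.8° = 0.9005 m → τ = 304.7 N·m clockwise.
Worker: 63.5×9.81 = 622.9 N at 3.06 m → arm 1.399 m → τ = 871.4 N·m clockwise.
Wall normal N acts horizontally at the top; its moment arm is the height L sinθ = 3.94·sin62.8° = 3.504 m, counterclockwise.
For rotational equilibrium, N × 3.504 = 1176, so N = 335.6 N.
ΣFx = 0 ⇒ f = N_wall = 335.6 N. ΣFy = 0 ⇒ N_floor = 961.3 N.
μ_min = f / N_floor = 335.6 / 961.3 = 0.349.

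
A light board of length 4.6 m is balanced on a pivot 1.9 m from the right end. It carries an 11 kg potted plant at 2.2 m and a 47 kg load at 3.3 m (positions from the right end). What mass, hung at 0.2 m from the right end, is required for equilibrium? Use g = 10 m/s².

m ≈ 40.6 kg

Choose the pivot (at 1.9 m from the right end) as the axis so the support reaction has zero arm there.
Potted plant: 11 × 10 = 110 N down at 2.2 m → arm 0.3 m, τ = 110 × 0.3 = 33 N·m counterclockwise.
Load: 47 × 10 = 470 N down at 3.3 m → arm 1.4 m, τ = 470 × 1.4 = 658 N·m counterclockwise.
Net moment of known loads = 691 N·m counterclockwise.
An unknown mass m at 0.2 m has arm 1.7 m; its moment is m·g·1.7 clockwise.
Balancing moments: m × 10 × 1.7 = 691, giving m = 691 / (10 × 1.7) = 40.6 kg.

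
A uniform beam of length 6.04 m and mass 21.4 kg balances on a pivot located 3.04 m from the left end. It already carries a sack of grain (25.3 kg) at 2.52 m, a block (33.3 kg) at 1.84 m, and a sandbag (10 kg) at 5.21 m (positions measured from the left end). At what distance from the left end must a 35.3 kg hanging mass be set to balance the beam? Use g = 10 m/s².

Sum moments about the pivot (at 3.04 m from the left end) (the support reaction has zero arm there).
Beam weight: 21.4 × 10 = 214 N down at 3.02 m → arm 0.02 m, τ = 214 × 0.02 = 4.28 N·m counterclockwise.
Sack of grain: 25.3 × 10 = 253 N down at 2.52 m → arm 0.52 m, τ = 253 × 0.52 = 131.6 N·m counterclockwise.
Block: 33.3 × 10 = 333 N down at 1.84 m → arm 1.2 m, τ = 333 × 1.2 = 399.6 N·m counterclockwise.
Sandbag: 10 × 10 = 100 N down at 5.21 m → arm 2.17 m, τ = 100 × 2.17 = 217 N·m clockwise.
Net moment of existing loads = 318.5 N·m counterclockwise.
The hanging mass weighs 35.3 × 10 = 353 N and must supply an equal clockwise moment, so its lever arm about the pivot is 318.5 / 353 = 0.902 m.
That puts it at 3.04 + 0.902 = 3.94 m from the left end.

x ≈ 3.94 m from the left end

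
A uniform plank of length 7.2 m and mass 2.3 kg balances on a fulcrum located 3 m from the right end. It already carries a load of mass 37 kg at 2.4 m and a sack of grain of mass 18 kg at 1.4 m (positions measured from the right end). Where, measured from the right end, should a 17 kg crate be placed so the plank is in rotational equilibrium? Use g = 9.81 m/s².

x ≈ 5.92 m from the right end

Choose the fulcrum (at 3 m from the right end) as the axis so the support reaction has zero arm there.
Beam weight: 2.3 × 9.81 = 22.56 N down at 3.6 m → arm 0.6 m, τ = 22.56 × 0.6 = 13.54 N·m counterclockwise.
Load: 37 × 9.81 = 363 N down at 2.4 m → arm 0.6 m, τ = 363 × 0.6 = 217.8 N·m clockwise.
Sack of grain: 18 × 9.81 = 176.6 N down at 1.4 m → arm 1.6 m, τ = 176.6 × 1.6 = 282.6 N·m clockwise.
Net moment of existing loads = 486.9 N·m clockwise.
The crate weighs 17 × 9.81 = 166.8 N and must supply an equal counterclockwise moment, so its lever arm about the fulcrum is 486.9 / 166.8 = 2.92 m.
That puts it at 3 + 2.92 = 5.92 m from the right end.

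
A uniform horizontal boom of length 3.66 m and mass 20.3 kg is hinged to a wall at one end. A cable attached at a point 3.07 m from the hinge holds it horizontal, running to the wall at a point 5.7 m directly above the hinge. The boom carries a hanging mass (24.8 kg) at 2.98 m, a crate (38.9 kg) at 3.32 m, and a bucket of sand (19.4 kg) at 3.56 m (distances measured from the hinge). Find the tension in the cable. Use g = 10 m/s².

Choose the hinge as the axis so the unknown hinge reaction has zero arm there.
Beam weight: 20.3 × 10 = 203 N down at 1.83 m → arm 1.83 m, τ = 203 × 1.83 = 371.5 N·m clockwise.
Hanging mass: 24.8 × 10 = 248 N down at 2.98 m → arm 2.98 m, τ = 248 × 2.98 = 739 N·m clockwise.
Crate: 38.9 × 10 = 389 N down at 3.32 m → arm 3.32 m, τ = 389 × 3.32 = 1291 N·m clockwise.
Bucket of sand: 19.4 × 10 = 194 N down at 3.56 m → arm 3.56 m, τ = 194 × 3.56 = 690.6 N·m clockwise.
Total clockwise load moment = 3092 N·m.
The cable tension T acts at 3.07 m; only its component perpendicular to the boom, T sinθ, produces torque. sinθ = h/√(h²+d²) = 5.7/√(5.7²+3.07²) = 0.8804.
Στ = 0 ⇒ T × 3.07 × 0.8804 = 3092 ⇒ T = 3092 / 2.703 = 1140 N.

T ≈ 1140 N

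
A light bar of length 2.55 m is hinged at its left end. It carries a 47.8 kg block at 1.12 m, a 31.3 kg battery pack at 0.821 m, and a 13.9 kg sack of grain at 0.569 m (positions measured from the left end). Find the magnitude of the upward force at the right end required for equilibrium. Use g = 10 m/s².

Sum moments about the left end (the unknown pivot reaction has zero arm there).
Block: 47.8 × 10 = 478 N down at 1.12 m → arm 1.12 m, τ = 478 × 1.12 = 535.4 N·m clockwise.
Battery pack: 31.3 × 10 = 313 N down at 0.821 m → arm 0.821 m, τ = 313 × 0.821 = 257 N·m clockwise.
Sack of grain: 13.9 × 10 = 139 N down at 0.569 m → arm 0.569 m, τ = 139 × 0.569 = 79.09 N·m clockwise.
Net moment of the loads = 871.5 N·m clockwise.
The upward force F acts at the right end, arm 2.55 m, giving F × 2.55 counterclockwise.
Στ = 0 ⇒ F × 2.55 = 871.5 ⇒ F = 871.5 / 2.55 = 342 N.

F ≈ 342 N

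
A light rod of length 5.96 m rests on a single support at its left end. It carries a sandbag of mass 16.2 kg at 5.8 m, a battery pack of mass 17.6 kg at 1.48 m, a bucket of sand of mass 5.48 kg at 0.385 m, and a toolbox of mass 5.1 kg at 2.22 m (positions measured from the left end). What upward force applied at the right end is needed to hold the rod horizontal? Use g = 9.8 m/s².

About the left end:
Sandbag: 16.2 × 9.8 = 158.8 N down at 5.8 m → arm 5.8 m, τ = 158.8 × 5.8 = 921 N·m clockwise.
Battery pack: 17.6 × 9.8 = 172.5 N down at 1.48 m → arm 1.48 m, τ = 172.5 × 1.48 = 255.3 N·m clockwise.
Bucket of sand: 5.48 × 9.8 = 53.7 N down at 0.385 m → arm 0.385 m, τ = 53.7 × 0.385 = 20.67 N·m clockwise.
Toolbox: 5.1 × 9.8 = 49.98 N down at 2.22 m → arm 2.22 m, τ = 49.98 × 2.22 = 111 N·m clockwise.
Net moment of the loads = 1308 N·m clockwise.
The upward force F acts at the right end, arm 5.96 m, giving F × 5.96 counterclockwise.
Balancing moments: F × 5.96 = 1308, giving F = 1308 / 5.96 = 219 N.

F ≈ 219 N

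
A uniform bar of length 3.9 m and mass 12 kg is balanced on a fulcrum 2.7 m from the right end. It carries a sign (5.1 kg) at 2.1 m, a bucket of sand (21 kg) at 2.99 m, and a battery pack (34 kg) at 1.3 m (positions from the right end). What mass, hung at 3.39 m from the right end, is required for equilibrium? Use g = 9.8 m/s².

Take moments about the fulcrum (at 2.7 m from the right end).
Beam weight: 12 × 9.8 = 117.6 N down at 1.95 m → arm 0.75 m, τ = 117.6 × 0.75 = 88.2 N·m clockwise.
Sign: 5.1 × 9.8 = 49.98 N down at 2.1 m → arm 0.6 m, τ = 49.98 × 0.6 = 29.99 N·m clockwise.
Bucket of sand: 21 × 9.8 = 205.8 N down at 2.99 m → arm 0.29 m, τ = 205.8 × 0.29 = 59.68 N·m counterclockwise.
Battery pack: 34 × 9.8 = 333.2 N down at 1.3 m → arm 1.4 m, τ = 333.2 × 1.4 = 466.5 N·m clockwise.
Net moment of known loads = 525 N·m clockwise.
An unknown mass m at 3.39 m has arm 0.69 m; its moment is m·g·0.69 counterclockwise.
Setting net torque to zero: m × 9.8 × 0.69 = 525 → m = 525 / (9.8 × 0.69) = 77.6 kg.

m ≈ 77.6 kg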